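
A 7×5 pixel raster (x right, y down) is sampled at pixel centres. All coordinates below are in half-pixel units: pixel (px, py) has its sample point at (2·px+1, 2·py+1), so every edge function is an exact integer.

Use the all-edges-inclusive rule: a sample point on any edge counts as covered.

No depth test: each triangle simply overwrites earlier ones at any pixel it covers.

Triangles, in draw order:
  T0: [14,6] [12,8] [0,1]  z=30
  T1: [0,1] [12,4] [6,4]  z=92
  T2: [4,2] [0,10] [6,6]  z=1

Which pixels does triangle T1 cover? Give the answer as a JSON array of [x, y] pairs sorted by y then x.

T0:
  2·area = 38
  edge (14, 6)→(12, 8): d=(-2,2) inclusive
  edge (12, 8)→(0, 1): d=(-12,-7) inclusive
  edge (0, 1)→(14, 6): d=(14,5) inclusive
    (2,1)@(5, 3): e=[24,11,3] → X
    (3,1)@(7, 3): e=[20,25,-7] → .
    (2,2)@(5, 5): e=[20,-13,31] → .
    (3,2)@(7, 5): e=[16,1,21] → X
    (4,2)@(9, 5): e=[12,15,11] → X
    (5,2)@(11, 5): e=[8,29,1] → X
    (6,2)@(13, 5): e=[4,43,-9] → .
    (3,3)@(7, 7): e=[12,-23,49] → .
    (4,3)@(9, 7): e=[8,-9,39] → .
    (5,3)@(11, 7): e=[4,5,29] → X
    (6,3)@(13, 7): e=[0,19,19] → X  [on edge]
    (5,4)@(11, 9): e=[0,-19,57] → .  [on edge]
  covered (6 px):
    . . . . . . .
    . . X . . . .
    . . . X X X .
    . . . . . X X
    . . . . . . .
T1:
  2·area = 18
  edge (0, 1)→(12, 4): d=(12,3) inclusive
  edge (12, 4)→(6, 4): d=(-6,0) inclusive
  edge (6, 4)→(0, 1): d=(-6,-3) inclusive
    (2,1)@(5, 3): e=[9,6,3] → X
    (3,1)@(7, 3): e=[3,6,9] → X
    (4,1)@(9, 3): e=[-3,6,15] → .
    (2,2)@(5, 5): e=[33,-6,-9] → .
    (3,2)@(7, 5): e=[27,-6,-3] → .
  covered (2 px):
    . . . . . . .
    . . X X . . .
    . . . . . . .
    . . . . . . .
    . . . . . . .
T2:
  2·area = 32  (B↔C swapped to make it positive)
  edge (4, 2)→(6, 6): d=(2,4) inclusive
  edge (6, 6)→(0, 10): d=(-6,4) inclusive
  edge (0, 10)→(4, 2): d=(4,-8) inclusive
    (1,2)@(3, 5): e=[10,18,4] → X
    (2,2)@(5, 5): e=[2,10,20] → X
    (3,2)@(7, 5): e=[-6,2,36] → .
    (1,3)@(3, 7): e=[14,6,12] → X
    (2,3)@(5, 7): e=[6,-2,28] → .
    (0,4)@(1, 9): e=[26,2,4] → X
    (1,4)@(3, 9): e=[18,-6,20] → .
  covered (4 px):
    . . . . . . .
    . . . . . . .
    . X X . . . .
    . X . . . . .
    X . . . . . .

Final: [[2,1],[3,1]]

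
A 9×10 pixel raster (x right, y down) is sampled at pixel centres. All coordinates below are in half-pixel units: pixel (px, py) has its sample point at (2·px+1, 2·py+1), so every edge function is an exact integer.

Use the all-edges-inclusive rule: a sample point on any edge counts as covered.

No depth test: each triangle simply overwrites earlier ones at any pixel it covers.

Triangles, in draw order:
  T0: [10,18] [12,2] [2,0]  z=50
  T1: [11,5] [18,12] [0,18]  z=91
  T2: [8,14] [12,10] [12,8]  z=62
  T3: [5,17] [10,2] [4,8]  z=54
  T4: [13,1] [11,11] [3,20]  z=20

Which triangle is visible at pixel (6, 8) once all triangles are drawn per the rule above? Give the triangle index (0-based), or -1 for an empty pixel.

T0:
  2·area = 164  (B↔C swapped to make it positive)
  edge (10, 18)→(2, 0): d=(-8,-18) inclusive
  edge (2, 0)→(12, 2): d=(10,2) inclusive
  edge (12, 2)→(10, 18): d=(-2,16) inclusive
    (1,0)@(3, 1): e=[10,8,146] → X
    (2,0)@(5, 1): e=[46,4,114] → X
    (3,0)@(7, 1): e=[82,0,82] → X  [on edge]
    (4,0)@(9, 1): e=[118,-4,50] → .
    (1,1)@(3, 3): e=[-6,28,142] → .
    (2,1)@(5, 3): e=[30,24,110] → X
    (4,1)@(9, 3): e=[102,16,46] → X
    (5,1)@(11, 3): e=[138,12,14] → X
    (6,1)@(13, 3): e=[174,8,-18] → .
    (8,1)@(17, 3): e=[246,0,-82] → .  [on edge]
    (2,2)@(5, 5): e=[14,44,106] → X
    (6,2)@(13, 5): e=[158,28,-22] → .
  covered (21 px):
    . X X X . . . . .
    . . X X X X . . .
    . . X X X X . . .
    . . . X X X . . .
    . . . X X X . . .
    . . . X X . . . .
    . . . . X . . . .
    . . . . X . . . .
    . . . . . . . . .
    . . . . . . . . .
T1:
  2·area = 168
  edge (11, 5)→(18, 12): d=(7,7) inclusive
  edge (18, 12)→(0, 18): d=(-18,6) inclusive
  edge (0, 18)→(11, 5): d=(11,-13) inclusive
    (3,0)@(7, 1): e=[0,264,-96] → .  [on edge]
    (4,1)@(9, 3): e=[0,216,-48] → .  [on edge]
    (5,2)@(11, 5): e=[0,168,0] → X  [on edge]
    (6,2)@(13, 5): e=[-14,156,26] → .
    (5,3)@(11, 7): e=[14,132,22] → X
    (6,3)@(13, 7): e=[0,120,48] → X  [on edge]
    (7,3)@(15, 7): e=[-14,108,74] → .
    (4,4)@(9, 9): e=[42,108,18] → X
    (7,4)@(15, 9): e=[0,72,96] → X  [on edge]
    (8,4)@(17, 9): e=[-14,60,122] → .
    (3,5)@(7, 11): e=[70,84,14] → X
    (8,5)@(17, 11): e=[0,24,144] → X  [on edge]
    (7,6)@(15, 13): e=[28,0,140] → X  [on edge]
    (4,7)@(9, 15): e=[84,0,84] → X  [on edge]
    (1,8)@(3, 17): e=[140,0,28] → X  [on edge]
  covered (25 px):
    . . . . . . . . .
    . . . . . . . . .
    . . . . . X . . .
    . . . . . X X . .
    . . . . X X X X .
    . . . X X X X X X
    . . X X X X X X .
    . X X X X . . . .
    X X . . . . . . .
    . . . . . . . . .
T2:
  2·area = 8  (B↔C swapped to make it positive)
  edge (8, 14)→(12, 8): d=(4,-6) inclusive
  edge (12, 8)→(12, 10): d=(0,2) inclusive
  edge (12, 10)→(8, 14): d=(-4,4) inclusive
    (8,2)@(17, 5): e=[18,-10,0] → .  [on edge]
    (7,3)@(15, 7): e=[14,-6,0] → .  [on edge]
    (6,4)@(13, 9): e=[10,-2,0] → .  [on edge]
    (5,5)@(11, 11): e=[6,2,0] → X  [on edge]
    (6,5)@(13, 11): e=[18,-2,-8] → .
    (4,6)@(9, 13): e=[2,6,0] → X  [on edge]
    (5,6)@(11, 13): e=[14,2,-8] → .
    (3,7)@(7, 15): e=[-2,10,0] → .  [on edge]
    (4,7)@(9, 15): e=[10,6,-8] → .
    (2,8)@(5, 17): e=[-6,14,0] → .  [on edge]
    (1,9)@(3, 19): e=[-10,18,0] → .  [on edge]
  covered (2 px):
    . . . . . . . . .
    . . . . . . . . .
    . . . . . . . . .
    . . . . . . . . .
    . . . . . . . . .
    . . . . . X . . .
    . . . . X . . . .
    . . . . . . . . .
    . . . . . . . . .
    . . . . . . . . .
T3:
  2·area = 60  (B↔C swapped to make it positive)
  edge (5, 17)→(4, 8): d=(-1,-9) inclusive
  edge (4, 8)→(10, 2): d=(6,-6) inclusive
  edge (10, 2)→(5, 17): d=(-5,15) inclusive
    (5,0)@(11, 1): e=[70,0,-10] → .  [on edge]
    (4,1)@(9, 3): e=[50,0,10] → X  [on edge]
    (5,1)@(11, 3): e=[68,12,-20] → .
    (3,2)@(7, 5): e=[30,0,30] → X  [on edge]
    (4,2)@(9, 5): e=[48,12,0] → X  [on edge]
    (5,2)@(11, 5): e=[66,24,-30] → .
    (2,3)@(5, 7): e=[10,0,50] → X  [on edge]
    (4,3)@(9, 7): e=[46,24,-10] → .
    (1,4)@(3, 9): e=[-10,0,70] → .  [on edge]
    (2,4)@(5, 9): e=[8,12,40] → X
    (4,4)@(9, 9): e=[44,36,-20] → .
    (0,5)@(1, 11): e=[-30,0,90] → .  [on edge]
    (3,5)@(7, 11): e=[24,36,0] → X  [on edge]
    (2,8)@(5, 17): e=[0,60,0] → X  [on edge]
  covered (12 px):
    . . . . . . . . .
    . . . . X . . . .
    . . . X X . . . .
    . . X X . . . . .
    . . X X . . . . .
    . . X X . . . . .
    . . X . . . . . .
    . . X . . . . . .
    . . X . . . . . .
    . . . . . . . . .
T4:
  2·area = 62
  edge (13, 1)→(11, 11): d=(-2,10) inclusive
  edge (11, 11)→(3, 20): d=(-8,9) inclusive
  edge (3, 20)→(13, 1): d=(10,-19) inclusive
    (6,0)@(13, 1): e=[0,62,0] → X  [on edge]
    (7,0)@(15, 1): e=[-20,44,38] → .
    (6,1)@(13, 3): e=[-4,46,20] → .
    (5,2)@(11, 5): e=[12,48,2] → X
    (6,2)@(13, 5): e=[-8,30,40] → .
    (5,3)@(11, 7): e=[8,32,22] → X
    (6,3)@(13, 7): e=[-12,14,60] → .
    (4,4)@(9, 9): e=[24,34,4] → X
    (6,4)@(13, 9): e=[-16,-2,80] → .
    (4,5)@(9, 11): e=[20,18,24] → X
    (5,5)@(11, 11): e=[0,0,62] → X  [on edge]
    (6,5)@(13, 11): e=[-20,-18,100] → .
  covered (11 px):
    . . . . . . X . .
    . . . . . . . . .
    . . . . . X . . .
    . . . . . X . . .
    . . . . X X . . .
    . . . . X X . . .
    . . . X X . . . .
    . . . X . . . . .
    . . X . . . . . .
    . . . . . . . . .

Z-buffer (winner per pixel, '.' = empty):
  . 0 0 0 . . 4 . .
  . . 0 0 3 0 . . .
  . . 0 3 3 4 . . .
  . . 3 3 0 4 1 . .
  . . 3 3 4 4 1 1 .
  . . 3 3 4 4 1 1 1
  . . 3 4 4 1 1 1 .
  . 1 3 4 1 . . . .
  1 1 4 . . . . . .
  . . . . . . . . .

Result: -1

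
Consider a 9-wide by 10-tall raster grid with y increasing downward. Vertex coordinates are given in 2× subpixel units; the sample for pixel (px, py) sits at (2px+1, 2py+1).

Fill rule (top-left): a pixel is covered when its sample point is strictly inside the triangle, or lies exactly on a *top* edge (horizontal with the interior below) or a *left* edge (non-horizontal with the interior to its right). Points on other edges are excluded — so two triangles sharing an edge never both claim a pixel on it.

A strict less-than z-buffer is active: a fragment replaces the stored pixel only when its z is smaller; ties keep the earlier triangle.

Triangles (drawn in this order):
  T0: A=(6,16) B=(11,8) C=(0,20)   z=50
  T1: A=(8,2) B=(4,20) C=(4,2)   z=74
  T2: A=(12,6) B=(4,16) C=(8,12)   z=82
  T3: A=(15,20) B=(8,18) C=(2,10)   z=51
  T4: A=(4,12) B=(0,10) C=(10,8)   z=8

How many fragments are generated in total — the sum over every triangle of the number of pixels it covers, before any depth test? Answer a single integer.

T0:
  2·area = 28  (B↔C swapped to make it positive)
  edge (6, 16)→(0, 20): d=(-6,4) right/bottom  bias=-1
  edge (0, 20)→(11, 8): d=(11,-12) top-left  bias=+0
  edge (11, 8)→(6, 16): d=(-5,8) right/bottom  bias=-1
    (4,5)@(9, 11): e=[18,9,1] → █
    (5,5)@(11, 11): e=[10,33,-15] → ·
    (3,6)@(7, 13): e=[14,7,7] → █
    (4,6)@(9, 13): e=[6,31,-9] → ·
    (2,7)@(5, 15): e=[10,5,13] → █
    (3,7)@(7, 15): e=[2,29,-3] → ·
    (1,8)@(3, 17): e=[6,3,19] → █
    (2,8)@(5, 17): e=[-2,27,3] → ·
    (0,9)@(1, 19): e=[2,1,25] → █
    (1,9)@(3, 19): e=[-6,25,9] → ·
  covered (5 px):
    · · · · · · · · ·
    · · · · · · · · ·
    · · · · · · · · ·
    · · · · · · · · ·
    · · · · · · · · ·
    · · · · █ · · · ·
    · · · █ · · · · ·
    · · █ · · · · · ·
    · █ · · · · · · ·
    █ · · · · · · · ·
T1:
  2·area = 72
  edge (8, 2)→(4, 20): d=(-4,18) right/bottom  bias=-1
  edge (4, 20)→(4, 2): d=(0,-18) top-left  bias=+0
  edge (4, 2)→(8, 2): d=(4,0) top-left  bias=+0
    (2,1)@(5, 3): e=[50,18,4] → █
    (3,1)@(7, 3): e=[14,54,4] → █
    (4,1)@(9, 3): e=[-22,90,4] → ·
    (2,2)@(5, 5): e=[42,18,12] → █
    (4,2)@(9, 5): e=[-30,90,12] → ·
    (2,3)@(5, 7): e=[34,18,20] → █
    (3,3)@(7, 7): e=[-2,54,20] → ·
    (2,4)@(5, 9): e=[26,18,28] → █
    (3,4)@(7, 9): e=[-10,54,28] → ·
    (2,5)@(5, 11): e=[18,18,36] → █
    (3,5)@(7, 11): e=[-18,54,36] → ·
    (2,6)@(5, 13): e=[10,18,44] → █
  covered (9 px):
    · · · · · · · · ·
    · · █ █ · · · · ·
    · · █ █ · · · · ·
    · · █ · · · · · ·
    · · █ · · · · · ·
    · · █ · · · · · ·
    · · █ · · · · · ·
    · · █ · · · · · ·
    · · · · · · · · ·
    · · · · · · · · ·
T2:
  2·area = 8  (B↔C swapped to make it positive)
  edge (12, 6)→(8, 12): d=(-4,6) right/bottom  bias=-1
  edge (8, 12)→(4, 16): d=(-4,4) right/bottom  bias=-1
  edge (4, 16)→(12, 6): d=(8,-10) top-left  bias=+0
    (8,1)@(17, 3): e=[-18,0,26] → ·  [on edge]
    (7,2)@(15, 5): e=[-14,0,22] → ·  [on edge]
    (6,3)@(13, 7): e=[-10,0,18] → ·  [on edge]
    (5,4)@(11, 9): e=[-6,0,14] → ·  [on edge]
    (4,5)@(9, 11): e=[-2,0,10] → ·  [on edge]
    (3,6)@(7, 13): e=[2,0,6] → ·  [on edge]
    (2,7)@(5, 15): e=[6,0,2] → ·  [on edge]
    (1,8)@(3, 17): e=[10,0,-2] → ·  [on edge]
    (0,9)@(1, 19): e=[14,0,-6] → ·  [on edge]
  covered (0 px):
    · · · · · · · · ·
    · · · · · · · · ·
    · · · · · · · · ·
    · · · · · · · · ·
    · · · · · · · · ·
    · · · · · · · · ·
    · · · · · · · · ·
    · · · · · · · · ·
    · · · · · · · · ·
    · · · · · · · · ·
T3:
  2·area = 44
  edge (15, 20)→(8, 18): d=(-7,-2) top-left  bias=+0
  edge (8, 18)→(2, 10): d=(-6,-8) top-left  bias=+0
  edge (2, 10)→(15, 20): d=(13,10) right/bottom  bias=-1
    (1,5)@(3, 11): e=[39,2,3] → █
    (2,5)@(5, 11): e=[43,18,-17] → ·
    (1,6)@(3, 13): e=[25,-10,29] → ·
    (2,6)@(5, 13): e=[29,6,9] → █
    (3,6)@(7, 13): e=[33,22,-11] → ·
    (2,7)@(5, 15): e=[15,-6,35] → ·
    (3,7)@(7, 15): e=[19,10,15] → █
    (4,7)@(9, 15): e=[23,26,-5] → ·
    (3,8)@(7, 17): e=[5,-2,41] → ·
    (4,8)@(9, 17): e=[9,14,21] → █
    (5,8)@(11, 17): e=[13,30,1] → █
    (6,8)@(13, 17): e=[17,46,-19] → ·
  covered (6 px):
    · · · · · · · · ·
    · · · · · · · · ·
    · · · · · · · · ·
    · · · · · · · · ·
    · · · · · · · · ·
    · █ · · · · · · ·
    · · █ · · · · · ·
    · · · █ · · · · ·
    · · · · █ █ · · ·
    · · · · · · █ · ·
T4:
  2·area = 28
  edge (4, 12)→(0, 10): d=(-4,-2) top-left  bias=+0
  edge (0, 10)→(10, 8): d=(10,-2) top-left  bias=+0
  edge (10, 8)→(4, 12): d=(-6,4) right/bottom  bias=-1
    (7,3)@(15, 7): e=[42,0,-14] → ·  [on edge]
    (2,4)@(5, 9): e=[14,0,14] → █  [on edge]
    (3,4)@(7, 9): e=[18,4,6] → █
    (4,4)@(9, 9): e=[22,8,-2] → ·
    (1,5)@(3, 11): e=[2,16,10] → █
    (3,5)@(7, 11): e=[10,24,-6] → ·
    (1,6)@(3, 13): e=[-6,36,-2] → ·
    (2,6)@(5, 13): e=[-2,40,-10] → ·
  covered (4 px):
    · · · · · · · · ·
    · · · · · · · · ·
    · · · · · · · · ·
    · · · · · · · · ·
    · · █ █ · · · · ·
    · █ █ · · · · · ·
    · · · · · · · · ·
    · · · · · · · · ·
    · · · · · · · · ·
    · · · · · · · · ·

Final: 24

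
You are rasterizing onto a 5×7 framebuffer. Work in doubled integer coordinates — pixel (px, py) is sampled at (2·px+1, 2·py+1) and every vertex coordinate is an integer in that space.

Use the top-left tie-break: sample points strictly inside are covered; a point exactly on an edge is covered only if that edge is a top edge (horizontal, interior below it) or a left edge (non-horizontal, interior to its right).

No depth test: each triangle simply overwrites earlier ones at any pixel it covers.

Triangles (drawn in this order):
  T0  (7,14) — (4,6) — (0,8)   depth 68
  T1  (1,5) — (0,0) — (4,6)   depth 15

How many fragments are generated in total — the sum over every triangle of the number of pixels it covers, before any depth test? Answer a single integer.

T0:
  2·area = 38  (B↔C swapped to make it positive)
  edge (7, 14)→(0, 8): d=(-7,-6) top-left  bias=+0
  edge (0, 8)→(4, 6): d=(4,-2) top-left  bias=+0
  edge (4, 6)→(7, 14): d=(3,8) right/bottom  bias=-1
    (1,3)@(3, 7): e=[25,2,11] → █
    (2,3)@(5, 7): e=[37,6,-5] → ·
    (1,4)@(3, 9): e=[11,10,17] → █
    (2,4)@(5, 9): e=[23,14,1] → █
    (3,4)@(7, 9): e=[35,18,-15] → ·
    (1,5)@(3, 11): e=[-3,18,23] → ·
    (2,5)@(5, 11): e=[9,22,7] → █
    (3,5)@(7, 11): e=[21,26,-9] → ·
    (2,6)@(5, 13): e=[-5,30,13] → ·
  covered (4 px):
    · · · · ·
    · · · · ·
    · · · · ·
    · █ · · ·
    · █ █ · ·
    · · █ · ·
    · · · · ·
T1:
  2·area = 14
  edge (1, 5)→(0, 0): d=(-1,-5) top-left  bias=+0
  edge (0, 0)→(4, 6): d=(4,6) right/bottom  bias=-1
  edge (4, 6)→(1, 5): d=(-3,-1) top-left  bias=+0
    (0,1)@(1, 3): e=[2,6,6] → █
    (1,1)@(3, 3): e=[12,-6,8] → ·
    (0,2)@(1, 5): e=[0,14,0] → █  [on edge]
    (1,2)@(3, 5): e=[10,2,2] → █
    (2,2)@(5, 5): e=[20,-10,4] → ·
    (0,3)@(1, 7): e=[-2,22,-6] → ·
    (1,3)@(3, 7): e=[8,10,-4] → ·
    (3,3)@(7, 7): e=[28,-14,0] → ·  [on edge]
  covered (3 px):
    · · · · ·
    █ · · · ·
    █ █ · · ·
    · · · · ·
    · · · · ·
    · · · · ·
    · · · · ·

Result: 7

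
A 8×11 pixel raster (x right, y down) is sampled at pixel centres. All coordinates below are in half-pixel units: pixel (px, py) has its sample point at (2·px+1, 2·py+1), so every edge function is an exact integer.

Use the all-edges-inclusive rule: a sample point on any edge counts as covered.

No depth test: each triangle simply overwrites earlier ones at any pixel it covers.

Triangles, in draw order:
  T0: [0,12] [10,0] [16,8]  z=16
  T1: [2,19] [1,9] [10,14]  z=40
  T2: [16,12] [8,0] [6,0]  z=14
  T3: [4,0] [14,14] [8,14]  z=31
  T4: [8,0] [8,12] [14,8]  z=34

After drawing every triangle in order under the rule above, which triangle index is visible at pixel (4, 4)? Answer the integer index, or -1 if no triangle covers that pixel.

T0:
  2·area = 152
  edge (0, 12)→(10, 0): d=(10,-12) inclusive
  edge (10, 0)→(16, 8): d=(6,8) inclusive
  edge (16, 8)→(0, 12): d=(-16,4) inclusive
    (4,1)@(9, 3): e=[18,26,108] → █
    (5,1)@(11, 3): e=[42,10,100] → █
    (6,1)@(13, 3): e=[66,-6,92] → ·
    (3,2)@(7, 5): e=[14,54,84] → █
    (6,2)@(13, 5): e=[86,6,60] → █
    (7,2)@(15, 5): e=[110,-10,52] → ·
    (2,3)@(5, 7): e=[10,82,60] → █
    (7,3)@(15, 7): e=[130,2,20] → █
    (1,4)@(3, 9): e=[6,110,36] → █
    (6,4)@(13, 9): e=[126,30,-4] → ·
    (7,4)@(15, 9): e=[150,14,-12] → ·
    (0,5)@(1, 11): e=[2,138,12] → █
  covered (19 px):
    · · · · · · · ·
    · · · · █ █ · ·
    · · · █ █ █ █ ·
    · · █ █ █ █ █ █
    · █ █ █ █ █ · ·
    █ █ · · · · · ·
    · · · · · · · ·
    · · · · · · · ·
    · · · · · · · ·
    · · · · · · · ·
    · · · · · · · ·
T1:
  2·area = 85
  edge (2, 19)→(1, 9): d=(-1,-10) inclusive
  edge (1, 9)→(10, 14): d=(9,5) inclusive
  edge (10, 14)→(2, 19): d=(-8,5) inclusive
    (0,4)@(1, 9): e=[0,0,85] → █  [on edge]
    (1,4)@(3, 9): e=[20,-10,75] → ·
    (0,5)@(1, 11): e=[-2,18,69] → ·
    (1,5)@(3, 11): e=[18,8,59] → █
    (2,5)@(5, 11): e=[38,-2,49] → ·
    (1,6)@(3, 13): e=[16,26,43] → █
    (2,6)@(5, 13): e=[36,16,33] → █
    (3,6)@(7, 13): e=[56,6,23] → █
    (4,6)@(9, 13): e=[76,-4,13] → ·
    (1,7)@(3, 15): e=[14,44,27] → █
    (4,7)@(9, 15): e=[74,14,-3] → ·
    (1,8)@(3, 17): e=[12,62,11] → █
  covered (10 px):
    · · · · · · · ·
    · · · · · · · ·
    · · · · · · · ·
    · · · · · · · ·
    █ · · · · · · ·
    · █ · · · · · ·
    · █ █ █ · · · ·
    · █ █ █ · · · ·
    · █ █ · · · · ·
    · · · · · · · ·
    · · · · · · · ·
T2:
  2·area = 24  (B↔C swapped to make it positive)
  edge (16, 12)→(6, 0): d=(-10,-12) inclusive
  edge (6, 0)→(8, 0): d=(2,0) inclusive
  edge (8, 0)→(16, 12): d=(8,12) inclusive
    (3,0)@(7, 1): e=[2,2,20] → █
    (4,0)@(9, 1): e=[26,2,-4] → ·
    (3,1)@(7, 3): e=[-18,6,36] → ·
    (4,1)@(9, 3): e=[6,6,12] → █
    (5,1)@(11, 3): e=[30,6,-12] → ·
    (4,2)@(9, 5): e=[-14,10,28] → ·
    (5,2)@(11, 5): e=[10,10,4] → █
    (6,2)@(13, 5): e=[34,10,-20] → ·
    (5,3)@(11, 7): e=[-10,14,20] → ·
  covered (3 px):
    · · · █ · · · ·
    · · · · █ · · ·
    · · · · · █ · ·
    · · · · · · · ·
    · · · · · · · ·
    · · · · · · · ·
    · · · · · · · ·
    · · · · · · · ·
    · · · · · · · ·
    · · · · · · · ·
    · · · · · · · ·
T3:
  2·area = 84
  edge (4, 0)→(14, 14): d=(10,14) inclusive
  edge (14, 14)→(8, 14): d=(-6,0) inclusive
  edge (8, 14)→(4, 0): d=(-4,-14) inclusive
    (2,1)@(5, 3): e=[16,66,2] → █
    (3,1)@(7, 3): e=[-12,66,30] → ·
    (2,2)@(5, 5): e=[36,54,-6] → ·
    (3,2)@(7, 5): e=[8,54,22] → █
    (4,2)@(9, 5): e=[-20,54,50] → ·
    (3,3)@(7, 7): e=[28,42,14] → █
    (4,3)@(9, 7): e=[0,42,42] → █  [on edge]
    (5,3)@(11, 7): e=[-28,42,70] → ·
    (3,4)@(7, 9): e=[48,30,6] → █
    (5,4)@(11, 9): e=[-8,30,62] → ·
    (3,5)@(7, 11): e=[68,18,-2] → ·
    (4,5)@(9, 11): e=[40,18,26] → █
  covered (11 px):
    · · · · · · · ·
    · · █ · · · · ·
    · · · █ · · · ·
    · · · █ █ · · ·
    · · · █ █ · · ·
    · · · · █ █ · ·
    · · · · █ █ █ ·
    · · · · · · · ·
    · · · · · · · ·
    · · · · · · · ·
    · · · · · · · ·
T4:
  2·area = 72  (B↔C swapped to make it positive)
  edge (8, 0)→(14, 8): d=(6,8) inclusive
  edge (14, 8)→(8, 12): d=(-6,4) inclusive
  edge (8, 12)→(8, 0): d=(0,-12) inclusive
    (4,1)@(9, 3): e=[10,50,12] → █
    (5,1)@(11, 3): e=[-6,42,36] → ·
    (4,2)@(9, 5): e=[22,38,12] → █
    (5,2)@(11, 5): e=[6,30,36] → █
    (6,2)@(13, 5): e=[-10,22,60] → ·
    (4,3)@(9, 7): e=[34,26,12] → █
    (6,3)@(13, 7): e=[2,10,60] → █
    (7,3)@(15, 7): e=[-14,2,84] → ·
    (4,4)@(9, 9): e=[46,14,12] → █
    (6,4)@(13, 9): e=[14,-2,60] → ·
    (4,5)@(9, 11): e=[58,2,12] → █
    (5,5)@(11, 11): e=[42,-6,36] → ·
  covered (9 px):
    · · · · · · · ·
    · · · · █ · · ·
    · · · · █ █ · ·
    · · · · █ █ █ ·
    · · · · █ █ · ·
    · · · · █ · · ·
    · · · · · · · ·
    · · · · · · · ·
    · · · · · · · ·
    · · · · · · · ·
    · · · · · · · ·

Z-buffer (winner per pixel, '.' = empty):
  . . . 2 . . . .
  . . 3 . 4 0 . .
  . . . 3 4 4 0 .
  . . 0 3 4 4 4 0
  1 0 0 3 4 4 . .
  0 1 . . 4 3 . .
  . 1 1 1 3 3 3 .
  . 1 1 1 . . . .
  . 1 1 . . . . .
  . . . . . . . .
  . . . . . . . .

Answer: 4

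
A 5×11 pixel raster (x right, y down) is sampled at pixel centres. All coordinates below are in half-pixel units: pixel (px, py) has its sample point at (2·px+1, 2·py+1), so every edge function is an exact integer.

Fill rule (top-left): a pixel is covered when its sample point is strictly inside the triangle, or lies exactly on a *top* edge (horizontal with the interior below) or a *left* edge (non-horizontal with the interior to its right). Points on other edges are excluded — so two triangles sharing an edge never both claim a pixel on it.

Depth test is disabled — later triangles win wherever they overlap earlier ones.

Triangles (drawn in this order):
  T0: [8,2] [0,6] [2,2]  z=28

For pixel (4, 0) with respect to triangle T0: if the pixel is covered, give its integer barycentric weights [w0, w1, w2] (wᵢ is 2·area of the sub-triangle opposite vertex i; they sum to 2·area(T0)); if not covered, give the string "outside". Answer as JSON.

T0:
  2·area = 24
  edge (8, 2)→(0, 6): d=(-8,4) right/bottom  bias=-1
  edge (0, 6)→(2, 2): d=(2,-4) top-left  bias=+0
  edge (2, 2)→(8, 2): d=(6,0) top-left  bias=+0
    (1,1)@(3, 3): e=[12,6,6] → X
    (2,1)@(5, 3): e=[4,14,6] → X
    (3,1)@(7, 3): e=[-4,22,6] → .
    (0,2)@(1, 5): e=[4,2,18] → X
    (1,2)@(3, 5): e=[-4,10,18] → .
    (2,2)@(5, 5): e=[-12,18,18] → .
    (0,3)@(1, 7): e=[-12,6,30] → .
  covered (3 px):
    . . . . .
    . X X . .
    X . . . .
    . . . . .
    . . . . .
    . . . . .
    . . . . .
    . . . . .
    . . . . .
    . . . . .
    . . . . .

Result: "outside"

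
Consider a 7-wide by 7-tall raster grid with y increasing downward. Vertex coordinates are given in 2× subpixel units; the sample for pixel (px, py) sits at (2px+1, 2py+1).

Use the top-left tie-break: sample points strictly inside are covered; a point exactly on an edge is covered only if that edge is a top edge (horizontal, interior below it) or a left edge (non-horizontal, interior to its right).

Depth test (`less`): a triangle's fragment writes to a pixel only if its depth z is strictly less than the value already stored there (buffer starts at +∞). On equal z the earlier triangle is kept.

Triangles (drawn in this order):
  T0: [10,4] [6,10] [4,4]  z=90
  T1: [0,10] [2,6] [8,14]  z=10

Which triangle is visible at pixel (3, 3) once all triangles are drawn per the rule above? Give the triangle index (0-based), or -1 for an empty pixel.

T0:
  2·area = 36
  edge (10, 4)→(6, 10): d=(-4,6) right/bottom  bias=-1
  edge (6, 10)→(4, 4): d=(-2,-6) top-left  bias=+0
  edge (4, 4)→(10, 4): d=(6,0) top-left  bias=+0
    (1,0)@(3, 1): e=[54,0,-18] → .  [on edge]
    (2,2)@(5, 5): e=[26,4,6] → X
    (3,2)@(7, 5): e=[14,16,6] → X
    (4,2)@(9, 5): e=[2,28,6] → X
    (5,2)@(11, 5): e=[-10,40,6] → .
    (2,3)@(5, 7): e=[18,0,18] → X  [on edge]
    (4,3)@(9, 7): e=[-6,24,18] → .
    (2,4)@(5, 9): e=[10,-4,30] → .
    (3,4)@(7, 9): e=[-2,8,30] → .
    (3,6)@(7, 13): e=[-18,0,54] → .  [on edge]
  covered (5 px):
    . . . . . . .
    . . . . . . .
    . . X X X . .
    . . X X . . .
    . . . . . . .
    . . . . . . .
    . . . . . . .
T1:
  2·area = 40
  edge (0, 10)→(2, 6): d=(2,-4) top-left  bias=+0
  edge (2, 6)→(8, 14): d=(6,8) right/bottom  bias=-1
  edge (8, 14)→(0, 10): d=(-8,-4) top-left  bias=+0
    (0,4)@(1, 9): e=[2,26,12] → X
    (1,4)@(3, 9): e=[10,10,20] → X
    (2,4)@(5, 9): e=[18,-6,28] → .
    (0,5)@(1, 11): e=[6,38,-4] → .
    (1,5)@(3, 11): e=[14,22,4] → X
    (2,5)@(5, 11): e=[22,6,12] → X
    (3,5)@(7, 11): e=[30,-10,20] → .
    (1,6)@(3, 13): e=[18,34,-12] → .
    (2,6)@(5, 13): e=[26,18,-4] → .
    (3,6)@(7, 13): e=[34,2,4] → X
    (4,6)@(9, 13): e=[42,-14,12] → .
  covered (5 px):
    . . . . . . .
    . . . . . . .
    . . . . . . .
    . . . . . . .
    X X . . . . .
    . X X . . . .
    . . . X . . .

Z-buffer (winner per pixel, '.' = empty):
  . . . . . . .
  . . . . . . .
  . . 0 0 0 . .
  . . 0 0 . . .
  1 1 . . . . .
  . 1 1 . . . .
  . . . 1 . . .

Result: 0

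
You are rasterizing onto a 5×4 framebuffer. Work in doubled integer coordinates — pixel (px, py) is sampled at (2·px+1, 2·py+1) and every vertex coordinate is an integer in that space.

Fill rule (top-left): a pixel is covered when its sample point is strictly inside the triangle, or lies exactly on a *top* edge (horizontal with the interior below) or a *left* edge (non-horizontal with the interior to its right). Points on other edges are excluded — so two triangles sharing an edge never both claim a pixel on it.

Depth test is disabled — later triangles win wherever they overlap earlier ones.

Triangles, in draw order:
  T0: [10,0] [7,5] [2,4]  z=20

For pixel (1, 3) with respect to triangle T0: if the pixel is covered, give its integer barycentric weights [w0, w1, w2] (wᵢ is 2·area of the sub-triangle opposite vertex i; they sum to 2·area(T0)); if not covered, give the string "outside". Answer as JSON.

T0:
  2·area = 28
  edge (10, 0)→(7, 5): d=(-3,5) right/bottom  bias=-1
  edge (7, 5)→(2, 4): d=(-5,-1) top-left  bias=+0
  edge (2, 4)→(10, 0): d=(8,-4) top-left  bias=+0
    (4,0)@(9, 1): e=[2,22,4] → #
    (2,1)@(5, 3): e=[16,8,4] → #
    (3,1)@(7, 3): e=[6,10,12] → #
    (4,1)@(9, 3): e=[-4,12,20] → ·
    (2,2)@(5, 5): e=[10,-2,20] → ·
    (3,2)@(7, 5): e=[0,0,28] → ·  [on edge]
  covered (3 px):
    · · · · #
    · · # # ·
    · · · · ·
    · · · · ·

Result: "outside"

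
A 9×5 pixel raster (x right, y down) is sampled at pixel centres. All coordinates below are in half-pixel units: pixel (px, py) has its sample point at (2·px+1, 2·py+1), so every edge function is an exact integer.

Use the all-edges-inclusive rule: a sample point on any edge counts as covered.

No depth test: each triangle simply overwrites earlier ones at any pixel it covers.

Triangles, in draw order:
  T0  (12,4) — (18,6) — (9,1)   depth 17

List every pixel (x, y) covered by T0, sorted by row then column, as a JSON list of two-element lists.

T0:
  2·area = 12  (B↔C swapped to make it positive)
  edge (12, 4)→(9, 1): d=(-3,-3) inclusive
  edge (9, 1)→(18, 6): d=(9,5) inclusive
  edge (18, 6)→(12, 4): d=(-6,-2) inclusive
    (1,0)@(3, 1): e=[-18,30,0] → ·  [on edge]
    (4,0)@(9, 1): e=[0,0,12] → #  [on edge]
    (5,0)@(11, 1): e=[6,-10,16] → ·
    (4,1)@(9, 3): e=[-6,18,0] → ·  [on edge]
    (5,1)@(11, 3): e=[0,8,4] → #  [on edge]
    (6,1)@(13, 3): e=[6,-2,8] → ·
    (5,2)@(11, 5): e=[-6,26,-8] → ·
    (6,2)@(13, 5): e=[0,16,-4] → ·  [on edge]
    (7,2)@(15, 5): e=[6,6,0] → #  [on edge]
    (8,2)@(17, 5): e=[12,-4,4] → ·
    (7,3)@(15, 7): e=[0,24,-12] → ·  [on edge]
    (8,4)@(17, 9): e=[0,32,-20] → ·  [on edge]
  covered (3 px):
    · · · · # · · · ·
    · · · · · # · · ·
    · · · · · · · # ·
    · · · · · · · · ·
    · · · · · · · · ·

Final: [[4,0],[5,1],[7,2]]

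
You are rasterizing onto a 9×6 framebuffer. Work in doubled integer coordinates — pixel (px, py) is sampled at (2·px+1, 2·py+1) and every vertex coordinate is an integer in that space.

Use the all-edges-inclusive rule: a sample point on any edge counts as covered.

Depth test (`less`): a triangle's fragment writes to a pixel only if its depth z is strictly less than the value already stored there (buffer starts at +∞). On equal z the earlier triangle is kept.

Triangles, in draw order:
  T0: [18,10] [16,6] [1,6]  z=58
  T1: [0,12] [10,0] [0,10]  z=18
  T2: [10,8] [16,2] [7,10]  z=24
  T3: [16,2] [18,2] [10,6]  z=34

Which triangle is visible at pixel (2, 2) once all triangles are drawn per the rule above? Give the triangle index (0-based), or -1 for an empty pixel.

T0:
  2·area = 60  (B↔C swapped to make it positive)
  edge (18, 10)→(1, 6): d=(-17,-4) inclusive
  edge (1, 6)→(16, 6): d=(15,0) inclusive
  edge (16, 6)→(18, 10): d=(2,4) inclusive
    (3,3)@(7, 7): e=[7,15,38] → X
    (4,3)@(9, 7): e=[15,15,30] → X
    (5,3)@(11, 7): e=[23,15,22] → X
    (6,3)@(13, 7): e=[31,15,14] → X
    (7,3)@(15, 7): e=[39,15,6] → X
    (8,3)@(17, 7): e=[47,15,-2] → .
    (3,4)@(7, 9): e=[-27,45,42] → .
    (4,4)@(9, 9): e=[-19,45,34] → .
    (5,4)@(11, 9): e=[-11,45,26] → .
    (6,4)@(13, 9): e=[-3,45,18] → .
    (7,4)@(15, 9): e=[5,45,10] → X
    (8,4)@(17, 9): e=[13,45,2] → X
  covered (7 px):
    . . . . . . . . .
    . . . . . . . . .
    . . . . . . . . .
    . . . X X X X X .
    . . . . . . . X X
    . . . . . . . . .
T1:
  2·area = 20  (B↔C swapped to make it positive)
  edge (0, 12)→(0, 10): d=(0,-2) inclusive
  edge (0, 10)→(10, 0): d=(10,-10) inclusive
  edge (10, 0)→(0, 12): d=(-10,12) inclusive
    (4,0)@(9, 1): e=[18,0,2] → X  [on edge]
    (5,0)@(11, 1): e=[22,20,-22] → .
    (3,1)@(7, 3): e=[14,0,6] → X  [on edge]
    (4,1)@(9, 3): e=[18,20,-18] → .
    (2,2)@(5, 5): e=[10,0,10] → X  [on edge]
    (3,2)@(7, 5): e=[14,20,-14] → .
    (1,3)@(3, 7): e=[6,0,14] → X  [on edge]
    (2,3)@(5, 7): e=[10,20,-10] → .
    (0,4)@(1, 9): e=[2,0,18] → X  [on edge]
    (1,4)@(3, 9): e=[6,20,-6] → .
    (0,5)@(1, 11): e=[2,20,-2] → .
  covered (5 px):
    . . . . X . . . .
    . . . X . . . . .
    . . X . . . . . .
    . X . . . . . . .
    X . . . . . . . .
    . . . . . . . . .
T2:
  2·area = 6  (B↔C swapped to make it positive)
  edge (10, 8)→(7, 10): d=(-3,2) inclusive
  edge (7, 10)→(16, 2): d=(9,-8) inclusive
  edge (16, 2)→(10, 8): d=(-6,6) inclusive
    (8,0)@(17, 1): e=[7,-1,0] → .  [on edge]
    (7,1)@(15, 3): e=[5,1,0] → X  [on edge]
    (8,1)@(17, 3): e=[1,17,-12] → .
    (6,2)@(13, 5): e=[3,3,0] → X  [on edge]
    (7,2)@(15, 5): e=[-1,19,-12] → .
    (5,3)@(11, 7): e=[1,5,0] → X  [on edge]
    (6,3)@(13, 7): e=[-3,21,-12] → .
    (4,4)@(9, 9): e=[-1,7,0] → .  [on edge]
    (5,4)@(11, 9): e=[-5,23,-12] → .
    (3,5)@(7, 11): e=[-3,9,0] → .  [on edge]
  covered (3 px):
    . . . . . . . . .
    . . . . . . . X .
    . . . . . . X . .
    . . . . . X . . .
    . . . . . . . . .
    . . . . . . . . .
T3:
  2·area = 8
  edge (16, 2)→(18, 2): d=(2,0) inclusive
  edge (18, 2)→(10, 6): d=(-8,4) inclusive
  edge (10, 6)→(16, 2): d=(6,-4) inclusive
    (7,1)@(15, 3): e=[2,4,2] → X
    (8,1)@(17, 3): e=[2,-4,10] → .
    (7,2)@(15, 5): e=[6,-12,14] → .
  covered (1 px):
    . . . . . . . . .
    . . . . . . . X .
    . . . . . . . . .
    . . . . . . . . .
    . . . . . . . . .
    . . . . . . . . .

Z-buffer (winner per pixel, '.' = empty):
  . . . . 1 . . . .
  . . . 1 . . . 2 .
  . . 1 . . . 2 . .
  . 1 . 0 0 2 0 0 .
  1 . . . . . . 0 0
  . . . . . . . . .

Result: 1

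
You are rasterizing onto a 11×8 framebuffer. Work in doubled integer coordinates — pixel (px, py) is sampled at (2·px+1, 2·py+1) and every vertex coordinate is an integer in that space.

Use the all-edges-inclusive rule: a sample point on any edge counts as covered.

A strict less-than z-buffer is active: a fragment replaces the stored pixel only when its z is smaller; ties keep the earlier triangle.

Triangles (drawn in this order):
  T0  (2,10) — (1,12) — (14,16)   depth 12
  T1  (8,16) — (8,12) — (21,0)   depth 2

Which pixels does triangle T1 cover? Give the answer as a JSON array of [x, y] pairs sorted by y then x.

T0:
  2·area = 30  (B↔C swapped to make it positive)
  edge (2, 10)→(14, 16): d=(12,6) inclusive
  edge (14, 16)→(1, 12): d=(-13,-4) inclusive
  edge (1, 12)→(2, 10): d=(1,-2) inclusive
    (1,5)@(3, 11): e=[6,21,3] → █
    (2,5)@(5, 11): e=[-6,29,7] → ·
    (1,6)@(3, 13): e=[30,-5,5] → ·
    (2,6)@(5, 13): e=[18,3,9] → █
    (3,6)@(7, 13): e=[6,11,13] → █
    (4,6)@(9, 13): e=[-6,19,17] → ·
    (2,7)@(5, 15): e=[42,-23,11] → ·
    (3,7)@(7, 15): e=[30,-15,15] → ·
    (5,7)@(11, 15): e=[6,1,23] → █
    (6,7)@(13, 15): e=[-6,9,27] → ·
  covered (4 px):
    · · · · · · · · · · ·
    · · · · · · · · · · ·
    · · · · · · · · · · ·
    · · · · · · · · · · ·
    · · · · · · · · · · ·
    · █ · · · · · · · · ·
    · · █ █ · · · · · · ·
    · · · · · █ · · · · ·
T1:
  2·area = 52
  edge (8, 16)→(8, 12): d=(0,-4) inclusive
  edge (8, 12)→(21, 0): d=(13,-12) inclusive
  edge (21, 0)→(8, 16): d=(-13,16) inclusive
    (7,3)@(15, 7): e=[28,19,5] → █
    (8,3)@(17, 7): e=[36,43,-27] → ·
    (6,4)@(13, 9): e=[20,21,11] → █
    (7,4)@(15, 9): e=[28,45,-21] → ·
    (5,5)@(11, 11): e=[12,23,17] → █
    (6,5)@(13, 11): e=[20,47,-15] → ·
    (4,6)@(9, 13): e=[4,25,23] → █
    (5,6)@(11, 13): e=[12,49,-9] → ·
    (4,7)@(9, 15): e=[4,51,-3] → ·
  covered (4 px):
    · · · · · · · · · · ·
    · · · · · · · · · · ·
    · · · · · · · · · · ·
    · · · · · · · █ · · ·
    · · · · · · █ · · · ·
    · · · · · █ · · · · ·
    · · · · █ · · · · · ·
    · · · · · · · · · · ·

Answer: [[7,3],[6,4],[5,5],[4,6]]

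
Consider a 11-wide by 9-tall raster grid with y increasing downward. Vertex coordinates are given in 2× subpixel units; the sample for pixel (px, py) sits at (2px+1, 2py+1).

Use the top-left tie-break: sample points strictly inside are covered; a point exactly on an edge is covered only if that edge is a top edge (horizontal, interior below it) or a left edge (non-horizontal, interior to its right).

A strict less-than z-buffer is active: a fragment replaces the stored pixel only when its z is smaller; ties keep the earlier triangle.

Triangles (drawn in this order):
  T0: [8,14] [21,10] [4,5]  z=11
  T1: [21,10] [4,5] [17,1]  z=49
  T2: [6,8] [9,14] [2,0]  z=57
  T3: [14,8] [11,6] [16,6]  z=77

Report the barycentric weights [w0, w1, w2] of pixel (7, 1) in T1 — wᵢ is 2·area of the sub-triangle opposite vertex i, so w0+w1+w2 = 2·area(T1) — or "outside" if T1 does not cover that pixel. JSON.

T0:
  2·area = 133  (B↔C swapped to make it positive)
  edge (8, 14)→(4, 5): d=(-4,-9) top-left  bias=+0
  edge (4, 5)→(21, 10): d=(17,5) right/bottom  bias=-1
  edge (21, 10)→(8, 14): d=(-13,4) right/bottom  bias=-1
    (2,3)@(5, 7): e=[1,29,103] → #
    (3,3)@(7, 7): e=[19,19,95] → #
    (4,3)@(9, 7): e=[37,9,87] → #
    (5,3)@(11, 7): e=[55,-1,79] → ·
    (2,4)@(5, 9): e=[-7,63,77] → ·
    (3,4)@(7, 9): e=[11,53,69] → #
    (5,4)@(11, 9): e=[47,33,53] → #
    (6,4)@(13, 9): e=[65,23,45] → #
    (7,4)@(15, 9): e=[83,13,37] → #
    (8,4)@(17, 9): e=[101,3,29] → #
    (9,4)@(19, 9): e=[119,-7,21] → ·
    (3,5)@(7, 11): e=[3,87,43] → #
  covered (17 px):
    · · · · · · · · · · ·
    · · · · · · · · · · ·
    · · · · · · · · · · ·
    · · # # # · · · · · ·
    · · · # # # # # # · ·
    · · · # # # # # # · ·
    · · · · # # · · · · ·
    · · · · · · · · · · ·
    · · · · · · · · · · ·
T1:
  2·area = 133
  edge (21, 10)→(4, 5): d=(-17,-5) top-left  bias=+0
  edge (4, 5)→(17, 1): d=(13,-4) top-left  bias=+0
  edge (17, 1)→(21, 10): d=(4,9) right/bottom  bias=-1
    (8,0)@(17, 1): e=[133,0,0] → ·  [on edge]
    (5,1)@(11, 3): e=[69,2,62] → #
    (6,1)@(13, 3): e=[79,10,44] → #
    (7,1)@(15, 3): e=[89,18,26] → #
    (8,1)@(17, 3): e=[99,26,8] → #
    (9,1)@(19, 3): e=[109,34,-10] → ·
    (2,2)@(5, 5): e=[5,4,124] → #
    (3,2)@(7, 5): e=[15,12,106] → #
    (4,2)@(9, 5): e=[25,20,88] → #
    (9,2)@(19, 5): e=[75,60,-2] → ·
    (2,3)@(5, 7): e=[-29,30,132] → ·
    (3,3)@(7, 7): e=[-19,38,114] → ·
  covered (17 px):
    · · · · · · · · · · ·
    · · · · · # # # # · ·
    · · # # # # # # # · ·
    · · · · · # # # # # ·
    · · · · · · · · · # ·
    · · · · · · · · · · ·
    · · · · · · · · · · ·
    · · · · · · · · · · ·
    · · · · · · · · · · ·
T2:
  degenerate (2·area = 0) — covers nothing
T3:
  2·area = 10
  edge (14, 8)→(11, 6): d=(-3,-2) top-left  bias=+0
  edge (11, 6)→(16, 6): d=(5,0) top-left  bias=+0
  edge (16, 6)→(14, 8): d=(-2,2) right/bottom  bias=-1
    (10,0)@(21, 1): e=[35,-25,0] → ·  [on edge]
    (9,1)@(19, 3): e=[25,-15,0] → ·  [on edge]
    (8,2)@(17, 5): e=[15,-5,0] → ·  [on edge]
    (6,3)@(13, 7): e=[1,5,4] → #
    (7,3)@(15, 7): e=[5,5,0] → ·  [on edge]
    (6,4)@(13, 9): e=[-5,15,0] → ·  [on edge]
    (5,5)@(11, 11): e=[-15,25,0] → ·  [on edge]
    (4,6)@(9, 13): e=[-25,35,0] → ·  [on edge]
    (3,7)@(7, 15): e=[-35,45,0] → ·  [on edge]
    (2,8)@(5, 17): e=[-45,55,0] → ·  [on edge]
  covered (1 px):
    · · · · · · · · · · ·
    · · · · · · · · · · ·
    · · · · · · · · · · ·
    · · · · · · # · · · ·
    · · · · · · · · · · ·
    · · · · · · · · · · ·
    · · · · · · · · · · ·
    · · · · · · · · · · ·
    · · · · · · · · · · ·

Result: [18,26,89]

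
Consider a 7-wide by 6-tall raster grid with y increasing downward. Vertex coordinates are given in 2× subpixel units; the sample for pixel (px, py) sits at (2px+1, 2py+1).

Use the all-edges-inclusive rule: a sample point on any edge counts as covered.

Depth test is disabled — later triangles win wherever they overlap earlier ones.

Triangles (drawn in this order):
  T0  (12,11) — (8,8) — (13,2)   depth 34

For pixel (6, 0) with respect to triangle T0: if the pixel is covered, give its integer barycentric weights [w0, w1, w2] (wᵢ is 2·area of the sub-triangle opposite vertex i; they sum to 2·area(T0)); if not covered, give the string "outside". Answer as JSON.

T0:
  2·area = 39
  edge (12, 11)→(8, 8): d=(-4,-3) inclusive
  edge (8, 8)→(13, 2): d=(5,-6) inclusive
  edge (13, 2)→(12, 11): d=(-1,9) inclusive
    (5,2)@(11, 5): e=[21,3,15] → X
    (6,2)@(13, 5): e=[27,15,-3] → .
    (4,3)@(9, 7): e=[7,1,31] → X
    (6,3)@(13, 7): e=[19,25,-5] → .
    (4,4)@(9, 9): e=[-1,11,29] → .
    (5,4)@(11, 9): e=[5,23,11] → X
    (6,4)@(13, 9): e=[11,35,-7] → .
    (5,5)@(11, 11): e=[-3,33,9] → .
  covered (4 px):
    . . . . . . .
    . . . . . . .
    . . . . . X .
    . . . . X X .
    . . . . . X .
    . . . . . . .

Result: "outside"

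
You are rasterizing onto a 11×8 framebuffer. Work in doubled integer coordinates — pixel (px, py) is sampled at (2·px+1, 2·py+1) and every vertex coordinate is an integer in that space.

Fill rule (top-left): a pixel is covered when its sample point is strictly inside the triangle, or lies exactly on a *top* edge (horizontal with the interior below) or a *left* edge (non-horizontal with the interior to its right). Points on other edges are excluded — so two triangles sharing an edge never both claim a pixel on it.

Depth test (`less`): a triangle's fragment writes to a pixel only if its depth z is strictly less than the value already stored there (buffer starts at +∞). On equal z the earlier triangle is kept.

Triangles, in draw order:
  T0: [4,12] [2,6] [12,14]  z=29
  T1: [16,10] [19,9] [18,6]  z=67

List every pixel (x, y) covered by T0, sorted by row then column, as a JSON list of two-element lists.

T0:
  2·area = 44
  edge (4, 12)→(2, 6): d=(-2,-6) top-left  bias=+0
  edge (2, 6)→(12, 14): d=(10,8) right/bottom  bias=-1
  edge (12, 14)→(4, 12): d=(-8,-2) top-left  bias=+0
    (0,1)@(1, 3): e=[0,-22,66] → ·  [on edge]
    (1,3)@(3, 7): e=[4,2,38] → #
    (2,3)@(5, 7): e=[16,-14,42] → ·
    (1,4)@(3, 9): e=[0,22,22] → #  [on edge]
    (2,4)@(5, 9): e=[12,6,26] → #
    (3,4)@(7, 9): e=[24,-10,30] → ·
    (1,5)@(3, 11): e=[-4,42,6] → ·
    (2,5)@(5, 11): e=[8,26,10] → #
    (3,5)@(7, 11): e=[20,10,14] → #
    (4,5)@(9, 11): e=[32,-6,18] → ·
    (2,6)@(5, 13): e=[4,46,-6] → ·
    (3,6)@(7, 13): e=[16,30,-2] → ·
    (2,7)@(5, 15): e=[0,66,-22] → ·  [on edge]
  covered (6 px):
    · · · · · · · · · · ·
    · · · · · · · · · · ·
    · · · · · · · · · · ·
    · # · · · · · · · · ·
    · # # · · · · · · · ·
    · · # # · · · · · · ·
    · · · · # · · · · · ·
    · · · · · · · · · · ·
T1:
  2·area = 10  (B↔C swapped to make it positive)
  edge (16, 10)→(18, 6): d=(2,-4) top-left  bias=+0
  edge (18, 6)→(19, 9): d=(1,3) right/bottom  bias=-1
  edge (19, 9)→(16, 10): d=(-3,1) right/bottom  bias=-1
    (8,1)@(17, 3): e=[-10,0,20] → ·  [on edge]
    (8,4)@(17, 9): e=[2,6,2] → #
    (9,4)@(19, 9): e=[10,0,0] → ·  [on edge]
    (6,5)@(13, 11): e=[-10,20,0] → ·  [on edge]
    (8,5)@(17, 11): e=[6,8,-4] → ·
    (3,6)@(7, 13): e=[-30,40,0] → ·  [on edge]
    (0,7)@(1, 15): e=[-50,60,0] → ·  [on edge]
    (10,7)@(21, 15): e=[30,0,-20] → ·  [on edge]
  covered (1 px):
    · · · · · · · · · · ·
    · · · · · · · · · · ·
    · · · · · · · · · · ·
    · · · · · · · · · · ·
    · · · · · · · · # · ·
    · · · · · · · · · · ·
    · · · · · · · · · · ·
    · · · · · · · · · · ·

Final: [[1,3],[1,4],[2,4],[2,5],[3,5],[4,6]]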